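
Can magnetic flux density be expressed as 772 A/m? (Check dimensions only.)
No

magnetic flux density has SI base units: kg / (A * s^2)
A/m does NOT reduce to kg / (A * s^2); a valid unit for magnetic flux density would be e.g. T.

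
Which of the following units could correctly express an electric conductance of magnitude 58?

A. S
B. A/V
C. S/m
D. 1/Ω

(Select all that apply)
A, B, D

electric conductance has SI base units: A^2 * s^3 / (kg * m^2)

Checking each option against A^2 * s^3 / (kg * m^2):
  A. S: ✓ matches
  B. A/V: ✓ matches
  C. S/m: ✗ does not match
  D. 1/Ω: ✓ matches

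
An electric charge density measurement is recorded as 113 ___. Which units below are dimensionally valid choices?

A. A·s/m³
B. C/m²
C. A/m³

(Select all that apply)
A

electric charge density has SI base units: A * s / m^3

Checking each option against A * s / m^3:
  A. A·s/m³: ✓ matches
  B. C/m²: ✗ does not match
  C. A/m³: ✗ does not match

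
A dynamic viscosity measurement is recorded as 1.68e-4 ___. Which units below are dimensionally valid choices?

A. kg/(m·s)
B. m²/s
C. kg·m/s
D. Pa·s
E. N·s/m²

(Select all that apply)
A, D, E

dynamic viscosity has SI base units: kg / (m * s)

Checking each option against kg / (m * s):
  A. kg/(m·s): ✓ matches
  B. m²/s: ✗ does not match
  C. kg·m/s: ✗ does not match
  D. Pa·s: ✓ matches
  E. N·s/m²: ✓ matches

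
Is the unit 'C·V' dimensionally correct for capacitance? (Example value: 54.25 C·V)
No

capacitance has SI base units: A^2 * s^4 / (kg * m^2)
C·V does NOT reduce to A^2 * s^4 / (kg * m^2); a valid unit for capacitance would be e.g. F.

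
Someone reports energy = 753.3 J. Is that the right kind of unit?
Yes

energy has SI base units: kg * m^2 / s^2
J reduces to the same SI base units, so it is a valid unit for energy.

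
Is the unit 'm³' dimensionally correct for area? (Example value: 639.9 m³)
No

area has SI base units: m^2
m³ does NOT reduce to m^2; a valid unit for area would be e.g. m².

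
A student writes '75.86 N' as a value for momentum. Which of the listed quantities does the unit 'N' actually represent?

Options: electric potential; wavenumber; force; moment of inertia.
force

momentum should have units dimensionally equivalent to kg * m / s (e.g. kg·m/s).
The given unit 'N' reduces to kg * m / s^2. Of the listed options, that is the dimensionality of force.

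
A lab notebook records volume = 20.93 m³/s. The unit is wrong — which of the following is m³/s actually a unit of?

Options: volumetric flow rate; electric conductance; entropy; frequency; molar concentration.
volumetric flow rate

volume should have units dimensionally equivalent to m^3 (e.g. m³).
The given unit 'm³/s' reduces to m^3 / s. Of the listed options, that is the dimensionality of volumetric flow rate.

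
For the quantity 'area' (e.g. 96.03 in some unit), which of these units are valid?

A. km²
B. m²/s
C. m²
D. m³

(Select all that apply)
A, C

area has SI base units: m^2

Checking each option against m^2:
  A. km²: ✓ matches
  B. m²/s: ✗ does not match
  C. m²: ✓ matches
  D. m³: ✗ does not match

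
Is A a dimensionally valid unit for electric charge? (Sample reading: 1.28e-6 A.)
No

electric charge has SI base units: A * s
A does NOT reduce to A * s; a valid unit for electric charge would be e.g. C.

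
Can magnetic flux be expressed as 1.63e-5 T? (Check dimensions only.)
No

magnetic flux has SI base units: kg * m^2 / (A * s^2)
T does NOT reduce to kg * m^2 / (A * s^2); a valid unit for magnetic flux would be e.g. Wb.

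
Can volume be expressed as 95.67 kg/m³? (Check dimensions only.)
No

volume has SI base units: m^3
kg/m³ does NOT reduce to m^3; a valid unit for volume would be e.g. m³.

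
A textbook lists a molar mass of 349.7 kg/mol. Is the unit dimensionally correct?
Yes

molar mass has SI base units: kg / mol
kg/mol reduces to the same SI base units, so it is a valid unit for molar mass.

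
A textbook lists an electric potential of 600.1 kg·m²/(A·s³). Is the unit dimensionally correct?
Yes

electric potential has SI base units: kg * m^2 / (A * s^3)
kg·m²/(A·s³) reduces to the same SI base units, so it is a valid unit for electric potential.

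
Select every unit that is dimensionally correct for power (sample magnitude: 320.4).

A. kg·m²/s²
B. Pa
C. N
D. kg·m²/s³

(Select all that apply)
D

power has SI base units: kg * m^2 / s^3

Checking each option against kg * m^2 / s^3:
  A. kg·m²/s²: ✗ does not match
  B. Pa: ✗ does not match
  C. N: ✗ does not match
  D. kg·m²/s³: ✓ matches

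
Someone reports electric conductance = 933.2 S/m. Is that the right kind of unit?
No

electric conductance has SI base units: A^2 * s^3 / (kg * m^2)
S/m does NOT reduce to A^2 * s^3 / (kg * m^2); a valid unit for electric conductance would be e.g. S.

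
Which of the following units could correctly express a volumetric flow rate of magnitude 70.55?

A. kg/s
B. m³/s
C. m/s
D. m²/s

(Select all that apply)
B

volumetric flow rate has SI base units: m^3 / s

Checking each option against m^3 / s:
  A. kg/s: ✗ does not match
  B. m³/s: ✓ matches
  C. m/s: ✗ does not match
  D. m²/s: ✗ does not match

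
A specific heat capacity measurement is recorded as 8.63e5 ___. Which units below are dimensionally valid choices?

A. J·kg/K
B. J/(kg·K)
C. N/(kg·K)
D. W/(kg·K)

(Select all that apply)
B

specific heat capacity has SI base units: m^2 / (s^2 * K)

Checking each option against m^2 / (s^2 * K):
  A. J·kg/K: ✗ does not match
  B. J/(kg·K): ✓ matches
  C. N/(kg·K): ✗ does not match
  D. W/(kg·K): ✗ does not match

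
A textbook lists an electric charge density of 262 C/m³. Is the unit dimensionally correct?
Yes

electric charge density has SI base units: A * s / m^3
C/m³ reduces to the same SI base units, so it is a valid unit for electric charge density.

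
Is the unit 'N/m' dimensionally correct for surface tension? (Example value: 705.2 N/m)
Yes

surface tension has SI base units: kg / s^2
N/m reduces to the same SI base units, so it is a valid unit for surface tension.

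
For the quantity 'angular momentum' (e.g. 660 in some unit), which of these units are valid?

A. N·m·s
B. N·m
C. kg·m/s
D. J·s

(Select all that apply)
A, D

angular momentum has SI base units: kg * m^2 / s

Checking each option against kg * m^2 / s:
  A. N·m·s: ✓ matches
  B. N·m: ✗ does not match
  C. kg·m/s: ✗ does not match
  D. J·s: ✓ matches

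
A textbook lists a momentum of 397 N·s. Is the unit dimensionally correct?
Yes

momentum has SI base units: kg * m / s
N·s reduces to the same SI base units, so it is a valid unit for momentum.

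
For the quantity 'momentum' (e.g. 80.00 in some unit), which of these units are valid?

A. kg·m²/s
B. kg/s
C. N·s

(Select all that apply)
C

momentum has SI base units: kg * m / s

Checking each option against kg * m / s:
  A. kg·m²/s: ✗ does not match
  B. kg/s: ✗ does not match
  C. N·s: ✓ matches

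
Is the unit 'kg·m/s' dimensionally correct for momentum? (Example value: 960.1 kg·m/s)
Yes

momentum has SI base units: kg * m / s
kg·m/s reduces to the same SI base units, so it is a valid unit for momentum.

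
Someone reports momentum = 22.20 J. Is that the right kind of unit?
No

momentum has SI base units: kg * m / s
J does NOT reduce to kg * m / s; a valid unit for momentum would be e.g. kg·m/s.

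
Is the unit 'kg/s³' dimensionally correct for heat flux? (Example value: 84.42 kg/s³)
Yes

heat flux has SI base units: kg / s^3
kg/s³ reduces to the same SI base units, so it is a valid unit for heat flux.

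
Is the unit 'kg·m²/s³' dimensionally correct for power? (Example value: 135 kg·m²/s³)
Yes

power has SI base units: kg * m^2 / s^3
kg·m²/s³ reduces to the same SI base units, so it is a valid unit for power.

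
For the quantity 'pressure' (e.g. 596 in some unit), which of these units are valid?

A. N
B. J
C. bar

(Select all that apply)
C

pressure has SI base units: kg / (m * s^2)

Checking each option against kg / (m * s^2):
  A. N: ✗ does not match
  B. J: ✗ does not match
  C. bar: ✓ matches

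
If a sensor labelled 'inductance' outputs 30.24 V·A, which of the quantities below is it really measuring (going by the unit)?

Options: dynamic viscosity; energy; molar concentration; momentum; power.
power

inductance should have units dimensionally equivalent to kg * m^2 / (A^2 * s^2) (e.g. H).
The given unit 'V·A' reduces to kg * m^2 / s^3. Of the listed options, that is the dimensionality of power.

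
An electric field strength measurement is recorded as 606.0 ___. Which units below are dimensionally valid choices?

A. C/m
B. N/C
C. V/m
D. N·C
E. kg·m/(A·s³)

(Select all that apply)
B, C, E

electric field strength has SI base units: kg * m / (A * s^3)

Checking each option against kg * m / (A * s^3):
  A. C/m: ✗ does not match
  B. N/C: ✓ matches
  C. V/m: ✓ matches
  D. N·C: ✗ does not match
  E. kg·m/(A·s³): ✓ matches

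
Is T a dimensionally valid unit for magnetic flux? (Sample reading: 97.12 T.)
No

magnetic flux has SI base units: kg * m^2 / (A * s^2)
T does NOT reduce to kg * m^2 / (A * s^2); a valid unit for magnetic flux would be e.g. Wb.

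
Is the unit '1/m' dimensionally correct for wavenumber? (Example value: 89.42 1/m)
Yes

wavenumber has SI base units: 1 / m
1/m reduces to the same SI base units, so it is a valid unit for wavenumber.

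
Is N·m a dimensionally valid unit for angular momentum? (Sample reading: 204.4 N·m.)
No

angular momentum has SI base units: kg * m^2 / s
N·m does NOT reduce to kg * m^2 / s; a valid unit for angular momentum would be e.g. kg·m²/s.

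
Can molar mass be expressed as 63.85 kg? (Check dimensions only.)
No

molar mass has SI base units: kg / mol
kg does NOT reduce to kg / mol; a valid unit for molar mass would be e.g. kg/mol.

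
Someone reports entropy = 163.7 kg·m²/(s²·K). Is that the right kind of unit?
Yes

entropy has SI base units: kg * m^2 / (s^2 * K)
kg·m²/(s²·K) reduces to the same SI base units, so it is a valid unit for entropy.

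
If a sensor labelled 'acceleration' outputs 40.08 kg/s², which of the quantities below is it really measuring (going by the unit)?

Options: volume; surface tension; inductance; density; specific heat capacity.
surface tension

acceleration should have units dimensionally equivalent to m / s^2 (e.g. m/s²).
The given unit 'kg/s²' reduces to kg / s^2. Of the listed options, that is the dimensionality of surface tension.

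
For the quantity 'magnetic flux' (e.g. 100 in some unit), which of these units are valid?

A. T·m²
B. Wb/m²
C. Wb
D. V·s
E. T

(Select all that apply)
A, C, D

magnetic flux has SI base units: kg * m^2 / (A * s^2)

Checking each option against kg * m^2 / (A * s^2):
  A. T·m²: ✓ matches
  B. Wb/m²: ✗ does not match
  C. Wb: ✓ matches
  D. V·s: ✓ matches
  E. T: ✗ does not match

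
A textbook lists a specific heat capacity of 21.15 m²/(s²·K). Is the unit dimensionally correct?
Yes

specific heat capacity has SI base units: m^2 / (s^2 * K)
m²/(s²·K) reduces to the same SI base units, so it is a valid unit for specific heat capacity.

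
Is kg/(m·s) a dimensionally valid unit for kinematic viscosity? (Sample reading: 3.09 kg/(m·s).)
No

kinematic viscosity has SI base units: m^2 / s
kg/(m·s) does NOT reduce to m^2 / s; a valid unit for kinematic viscosity would be e.g. m²/s.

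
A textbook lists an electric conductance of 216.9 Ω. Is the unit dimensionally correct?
No

electric conductance has SI base units: A^2 * s^3 / (kg * m^2)
Ω does NOT reduce to A^2 * s^3 / (kg * m^2); a valid unit for electric conductance would be e.g. S.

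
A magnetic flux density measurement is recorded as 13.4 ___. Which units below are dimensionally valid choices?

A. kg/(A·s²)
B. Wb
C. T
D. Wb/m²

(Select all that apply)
A, C, D

magnetic flux density has SI base units: kg / (A * s^2)

Checking each option against kg / (A * s^2):
  A. kg/(A·s²): ✓ matches
  B. Wb: ✗ does not match
  C. T: ✓ matches
  D. Wb/m²: ✓ matches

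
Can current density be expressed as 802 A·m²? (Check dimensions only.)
No

current density has SI base units: A / m^2
A·m² does NOT reduce to A / m^2; a valid unit for current density would be e.g. A/m².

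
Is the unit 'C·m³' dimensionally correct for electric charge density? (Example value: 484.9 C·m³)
No

electric charge density has SI base units: A * s / m^3
C·m³ does NOT reduce to A * s / m^3; a valid unit for electric charge density would be e.g. C/m³.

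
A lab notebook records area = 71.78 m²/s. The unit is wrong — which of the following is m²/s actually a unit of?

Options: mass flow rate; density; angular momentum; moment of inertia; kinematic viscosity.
kinematic viscosity

area should have units dimensionally equivalent to m^2 (e.g. m²).
The given unit 'm²/s' reduces to m^2 / s. Of the listed options, that is the dimensionality of kinematic viscosity.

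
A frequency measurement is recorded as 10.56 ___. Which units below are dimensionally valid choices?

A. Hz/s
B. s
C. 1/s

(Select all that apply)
C

frequency has SI base units: 1 / s

Checking each option against 1 / s:
  A. Hz/s: ✗ does not match
  B. s: ✗ does not match
  C. 1/s: ✓ matches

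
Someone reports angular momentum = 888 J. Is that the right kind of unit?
No

angular momentum has SI base units: kg * m^2 / s
J does NOT reduce to kg * m^2 / s; a valid unit for angular momentum would be e.g. kg·m²/s.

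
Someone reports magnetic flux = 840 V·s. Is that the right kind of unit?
Yes

magnetic flux has SI base units: kg * m^2 / (A * s^2)
V·s reduces to the same SI base units, so it is a valid unit for magnetic flux.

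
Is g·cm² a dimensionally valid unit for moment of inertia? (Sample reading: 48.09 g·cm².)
Yes

moment of inertia has SI base units: kg * m^2
g·cm² reduces to the same SI base units, so it is a valid unit for moment of inertia.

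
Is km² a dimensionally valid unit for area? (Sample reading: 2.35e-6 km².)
Yes

area has SI base units: m^2
km² reduces to the same SI base units, so it is a valid unit for area.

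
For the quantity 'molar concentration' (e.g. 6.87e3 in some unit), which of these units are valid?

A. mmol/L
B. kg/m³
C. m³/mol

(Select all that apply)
A

molar concentration has SI base units: mol / m^3

Checking each option against mol / m^3:
  A. mmol/L: ✓ matches
  B. kg/m³: ✗ does not match
  C. m³/mol: ✗ does not match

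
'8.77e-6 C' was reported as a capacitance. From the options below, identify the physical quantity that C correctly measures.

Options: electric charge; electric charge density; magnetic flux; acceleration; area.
electric charge

capacitance should have units dimensionally equivalent to A^2 * s^4 / (kg * m^2) (e.g. F).
The given unit 'C' reduces to A * s. Of the listed options, that is the dimensionality of electric charge.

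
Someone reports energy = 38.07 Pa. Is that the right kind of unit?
No

energy has SI base units: kg * m^2 / s^2
Pa does NOT reduce to kg * m^2 / s^2; a valid unit for energy would be e.g. J.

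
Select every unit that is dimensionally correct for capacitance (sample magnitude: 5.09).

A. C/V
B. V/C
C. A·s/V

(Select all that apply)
A, C

capacitance has SI base units: A^2 * s^4 / (kg * m^2)

Checking each option against A^2 * s^4 / (kg * m^2):
  A. C/V: ✓ matches
  B. V/C: ✗ does not match
  C. A·s/V: ✓ matches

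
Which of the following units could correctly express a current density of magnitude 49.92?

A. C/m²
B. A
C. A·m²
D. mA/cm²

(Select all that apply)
D

current density has SI base units: A / m^2

Checking each option against A / m^2:
  A. C/m²: ✗ does not match
  B. A: ✗ does not match
  C. A·m²: ✗ does not match
  D. mA/cm²: ✓ matches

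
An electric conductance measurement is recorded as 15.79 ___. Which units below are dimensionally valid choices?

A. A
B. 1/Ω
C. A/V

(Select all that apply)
B, C

electric conductance has SI base units: A^2 * s^3 / (kg * m^2)

Checking each option against A^2 * s^3 / (kg * m^2):
  A. A: ✗ does not match
  B. 1/Ω: ✓ matches
  C. A/V: ✓ matches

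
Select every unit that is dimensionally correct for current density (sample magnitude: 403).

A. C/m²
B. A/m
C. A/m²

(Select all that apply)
C

current density has SI base units: A / m^2

Checking each option against A / m^2:
  A. C/m²: ✗ does not match
  B. A/m: ✗ does not match
  C. A/m²: ✓ matches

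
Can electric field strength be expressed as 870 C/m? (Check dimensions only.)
No

electric field strength has SI base units: kg * m / (A * s^3)
C/m does NOT reduce to kg * m / (A * s^3); a valid unit for electric field strength would be e.g. V/m.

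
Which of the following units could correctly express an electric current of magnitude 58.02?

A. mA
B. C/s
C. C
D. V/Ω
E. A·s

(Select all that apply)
A, B, D

electric current has SI base units: A

Checking each option against A:
  A. mA: ✓ matches
  B. C/s: ✓ matches
  C. C: ✗ does not match
  D. V/Ω: ✓ matches
  E. A·s: ✗ does not match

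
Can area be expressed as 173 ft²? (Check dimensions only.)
Yes

area has SI base units: m^2
ft² reduces to the same SI base units, so it is a valid unit for area.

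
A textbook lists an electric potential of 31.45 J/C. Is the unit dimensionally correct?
Yes

electric potential has SI base units: kg * m^2 / (A * s^3)
J/C reduces to the same SI base units, so it is a valid unit for electric potential.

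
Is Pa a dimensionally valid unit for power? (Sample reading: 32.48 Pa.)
No

power has SI base units: kg * m^2 / s^3
Pa does NOT reduce to kg * m^2 / s^3; a valid unit for power would be e.g. W.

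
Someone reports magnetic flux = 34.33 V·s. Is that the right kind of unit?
Yes

magnetic flux has SI base units: kg * m^2 / (A * s^2)
V·s reduces to the same SI base units, so it is a valid unit for magnetic flux.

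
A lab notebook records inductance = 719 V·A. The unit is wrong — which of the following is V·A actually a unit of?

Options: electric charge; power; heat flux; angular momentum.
power

inductance should have units dimensionally equivalent to kg * m^2 / (A^2 * s^2) (e.g. H).
The given unit 'V·A' reduces to kg * m^2 / s^3. Of the listed options, that is the dimensionality of power.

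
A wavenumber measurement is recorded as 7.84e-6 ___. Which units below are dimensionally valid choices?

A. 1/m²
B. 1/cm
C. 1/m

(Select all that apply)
B, C

wavenumber has SI base units: 1 / m

Checking each option against 1 / m:
  A. 1/m²: ✗ does not match
  B. 1/cm: ✓ matches
  C. 1/m: ✓ matches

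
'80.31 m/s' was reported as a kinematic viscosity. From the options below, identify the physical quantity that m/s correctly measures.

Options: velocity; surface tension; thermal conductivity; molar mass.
velocity

kinematic viscosity should have units dimensionally equivalent to m^2 / s (e.g. m²/s).
The given unit 'm/s' reduces to m / s. Of the listed options, that is the dimensionality of velocity.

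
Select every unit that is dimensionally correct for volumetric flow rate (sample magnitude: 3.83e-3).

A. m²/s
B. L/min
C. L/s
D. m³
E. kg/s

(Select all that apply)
B, C

volumetric flow rate has SI base units: m^3 / s

Checking each option against m^3 / s:
  A. m²/s: ✗ does not match
  B. L/min: ✓ matches
  C. L/s: ✓ matches
  D. m³: ✗ does not match
  E. kg/s: ✗ does not match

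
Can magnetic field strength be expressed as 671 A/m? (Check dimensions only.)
Yes

magnetic field strength has SI base units: A / m
A/m reduces to the same SI base units, so it is a valid unit for magnetic field strength.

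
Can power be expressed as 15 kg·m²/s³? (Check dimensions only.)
Yes

power has SI base units: kg * m^2 / s^3
kg·m²/s³ reduces to the same SI base units, so it is a valid unit for power.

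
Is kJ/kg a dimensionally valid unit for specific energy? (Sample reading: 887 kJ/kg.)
Yes

specific energy has SI base units: m^2 / s^2
kJ/kg reduces to the same SI base units, so it is a valid unit for specific energy.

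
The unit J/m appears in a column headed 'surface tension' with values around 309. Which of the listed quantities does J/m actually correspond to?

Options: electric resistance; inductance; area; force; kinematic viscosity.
force

surface tension should have units dimensionally equivalent to kg / s^2 (e.g. N/m).
The given unit 'J/m' reduces to kg * m / s^2. Of the listed options, that is the dimensionality of force.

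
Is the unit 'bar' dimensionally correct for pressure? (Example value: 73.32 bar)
Yes

pressure has SI base units: kg / (m * s^2)
bar reduces to the same SI base units, so it is a valid unit for pressure.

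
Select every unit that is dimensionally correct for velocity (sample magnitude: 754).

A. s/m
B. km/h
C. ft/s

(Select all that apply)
B, C

velocity has SI base units: m / s

Checking each option against m / s:
  A. s/m: ✗ does not match
  B. km/h: ✓ matches
  C. ft/s: ✓ matches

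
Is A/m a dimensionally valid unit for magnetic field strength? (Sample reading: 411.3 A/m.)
Yes

magnetic field strength has SI base units: A / m
A/m reduces to the same SI base units, so it is a valid unit for magnetic field strength.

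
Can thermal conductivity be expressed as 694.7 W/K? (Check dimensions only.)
No

thermal conductivity has SI base units: kg * m / (s^3 * K)
W/K does NOT reduce to kg * m / (s^3 * K); a valid unit for thermal conductivity would be e.g. W/(m·K).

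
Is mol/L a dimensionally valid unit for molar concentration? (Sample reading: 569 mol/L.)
Yes

molar concentration has SI base units: mol / m^3
mol/L reduces to the same SI base units, so it is a valid unit for molar concentration.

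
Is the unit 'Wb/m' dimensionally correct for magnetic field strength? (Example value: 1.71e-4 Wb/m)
No

magnetic field strength has SI base units: A / m
Wb/m does NOT reduce to A / m; a valid unit for magnetic field strength would be e.g. A/m.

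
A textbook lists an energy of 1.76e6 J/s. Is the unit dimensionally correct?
No

energy has SI base units: kg * m^2 / s^2
J/s does NOT reduce to kg * m^2 / s^2; a valid unit for energy would be e.g. J.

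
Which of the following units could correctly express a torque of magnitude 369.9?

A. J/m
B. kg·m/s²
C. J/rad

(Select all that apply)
C

torque has SI base units: kg * m^2 / s^2

Checking each option against kg * m^2 / s^2:
  A. J/m: ✗ does not match
  B. kg·m/s²: ✗ does not match
  C. J/rad: ✓ matches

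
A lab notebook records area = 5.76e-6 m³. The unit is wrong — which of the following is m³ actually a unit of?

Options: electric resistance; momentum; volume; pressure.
volume

area should have units dimensionally equivalent to m^2 (e.g. m²).
The given unit 'm³' reduces to m^3. Of the listed options, that is the dimensionality of volume.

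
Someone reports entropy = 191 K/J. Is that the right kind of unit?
No

entropy has SI base units: kg * m^2 / (s^2 * K)
K/J does NOT reduce to kg * m^2 / (s^2 * K); a valid unit for entropy would be e.g. J/K.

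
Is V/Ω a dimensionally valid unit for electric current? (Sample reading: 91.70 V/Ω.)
Yes

electric current has SI base units: A
V/Ω reduces to the same SI base units, so it is a valid unit for electric current.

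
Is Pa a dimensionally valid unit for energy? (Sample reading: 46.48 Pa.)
No

energy has SI base units: kg * m^2 / s^2
Pa does NOT reduce to kg * m^2 / s^2; a valid unit for energy would be e.g. J.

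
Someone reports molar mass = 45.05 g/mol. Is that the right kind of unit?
Yes

molar mass has SI base units: kg / mol
g/mol reduces to the same SI base units, so it is a valid unit for molar mass.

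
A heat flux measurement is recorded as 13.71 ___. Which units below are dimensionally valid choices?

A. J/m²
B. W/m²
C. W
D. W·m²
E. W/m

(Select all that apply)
B

heat flux has SI base units: kg / s^3

Checking each option against kg / s^3:
  A. J/m²: ✗ does not match
  B. W/m²: ✓ matches
  C. W: ✗ does not match
  D. W·m²: ✗ does not match
  E. W/m: ✗ does not match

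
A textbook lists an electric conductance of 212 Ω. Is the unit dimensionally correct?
No

electric conductance has SI base units: A^2 * s^3 / (kg * m^2)
Ω does NOT reduce to A^2 * s^3 / (kg * m^2); a valid unit for electric conductance would be e.g. S.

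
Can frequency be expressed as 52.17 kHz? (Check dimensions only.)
Yes

frequency has SI base units: 1 / s
kHz reduces to the same SI base units, so it is a valid unit for frequency.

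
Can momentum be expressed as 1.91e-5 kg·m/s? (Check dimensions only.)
Yes

momentum has SI base units: kg * m / s
kg·m/s reduces to the same SI base units, so it is a valid unit for momentum.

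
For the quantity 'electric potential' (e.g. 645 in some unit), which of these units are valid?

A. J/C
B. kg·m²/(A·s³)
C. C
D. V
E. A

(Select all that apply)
A, B, D

electric potential has SI base units: kg * m^2 / (A * s^3)

Checking each option against kg * m^2 / (A * s^3):
  A. J/C: ✓ matches
  B. kg·m²/(A·s³): ✓ matches
  C. C: ✗ does not match
  D. V: ✓ matches
  E. A: ✗ does not match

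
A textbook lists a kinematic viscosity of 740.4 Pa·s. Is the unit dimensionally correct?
No

kinematic viscosity has SI base units: m^2 / s
Pa·s does NOT reduce to m^2 / s; a valid unit for kinematic viscosity would be e.g. m²/s.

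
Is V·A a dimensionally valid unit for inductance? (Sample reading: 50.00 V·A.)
No

inductance has SI base units: kg * m^2 / (A^2 * s^2)
V·A does NOT reduce to kg * m^2 / (A^2 * s^2); a valid unit for inductance would be e.g. H.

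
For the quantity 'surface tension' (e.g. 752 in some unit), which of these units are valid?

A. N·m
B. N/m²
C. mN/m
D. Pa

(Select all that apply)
C

surface tension has SI base units: kg / s^2

Checking each option against kg / s^2:
  A. N·m: ✗ does not match
  B. N/m²: ✗ does not match
  C. mN/m: ✓ matches
  D. Pa: ✗ does not match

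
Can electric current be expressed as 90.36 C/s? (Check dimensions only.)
Yes

electric current has SI base units: A
C/s reduces to the same SI base units, so it is a valid unit for electric current.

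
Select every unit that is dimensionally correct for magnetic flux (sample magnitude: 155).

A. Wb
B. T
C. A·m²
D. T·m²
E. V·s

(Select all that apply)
A, D, E

magnetic flux has SI base units: kg * m^2 / (A * s^2)

Checking each option against kg * m^2 / (A * s^2):
  A. Wb: ✓ matches
  B. T: ✗ does not match
  C. A·m²: ✗ does not match
  D. T·m²: ✓ matches
  E. V·s: ✓ matches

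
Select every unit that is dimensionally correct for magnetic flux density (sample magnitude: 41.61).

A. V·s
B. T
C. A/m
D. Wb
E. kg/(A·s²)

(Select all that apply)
B, E

magnetic flux density has SI base units: kg / (A * s^2)

Checking each option against kg / (A * s^2):
  A. V·s: ✗ does not match
  B. T: ✓ matches
  C. A/m: ✗ does not match
  D. Wb: ✗ does not match
  E. kg/(A·s²): ✓ matches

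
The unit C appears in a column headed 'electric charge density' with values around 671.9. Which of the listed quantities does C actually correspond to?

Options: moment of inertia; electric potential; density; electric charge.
electric charge

electric charge density should have units dimensionally equivalent to A * s / m^3 (e.g. C/m³).
The given unit 'C' reduces to A * s. Of the listed options, that is the dimensionality of electric charge.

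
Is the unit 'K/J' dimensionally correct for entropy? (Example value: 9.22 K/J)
No

entropy has SI base units: kg * m^2 / (s^2 * K)
K/J does NOT reduce to kg * m^2 / (s^2 * K); a valid unit for entropy would be e.g. J/K.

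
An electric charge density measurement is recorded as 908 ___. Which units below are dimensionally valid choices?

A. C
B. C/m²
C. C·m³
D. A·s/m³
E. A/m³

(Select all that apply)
D

electric charge density has SI base units: A * s / m^3

Checking each option against A * s / m^3:
  A. C: ✗ does not match
  B. C/m²: ✗ does not match
  C. C·m³: ✗ does not match
  D. A·s/m³: ✓ matches
  E. A/m³: ✗ does not match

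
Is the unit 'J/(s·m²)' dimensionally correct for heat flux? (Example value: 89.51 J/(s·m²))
Yes

heat flux has SI base units: kg / s^3
J/(s·m²) reduces to the same SI base units, so it is a valid unit for heat flux.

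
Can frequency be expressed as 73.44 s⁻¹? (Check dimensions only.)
Yes

frequency has SI base units: 1 / s
s⁻¹ reduces to the same SI base units, so it is a valid unit for frequency.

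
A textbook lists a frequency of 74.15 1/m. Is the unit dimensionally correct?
No

frequency has SI base units: 1 / s
1/m does NOT reduce to 1 / s; a valid unit for frequency would be e.g. Hz.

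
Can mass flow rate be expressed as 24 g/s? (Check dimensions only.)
Yes

mass flow rate has SI base units: kg / s
g/s reduces to the same SI base units, so it is a valid unit for mass flow rate.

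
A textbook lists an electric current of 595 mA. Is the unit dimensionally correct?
Yes

electric current has SI base units: A
mA reduces to the same SI base units, so it is a valid unit for electric current.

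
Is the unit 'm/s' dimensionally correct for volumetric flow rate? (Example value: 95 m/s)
No

volumetric flow rate has SI base units: m^3 / s
m/s does NOT reduce to m^3 / s; a valid unit for volumetric flow rate would be e.g. m³/s.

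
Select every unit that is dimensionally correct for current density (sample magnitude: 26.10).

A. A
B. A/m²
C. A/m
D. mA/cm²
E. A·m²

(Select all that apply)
B, D

current density has SI base units: A / m^2

Checking each option against A / m^2:
  A. A: ✗ does not match
  B. A/m²: ✓ matches
  C. A/m: ✗ does not match
  D. mA/cm²: ✓ matches
  E. A·m²: ✗ does not match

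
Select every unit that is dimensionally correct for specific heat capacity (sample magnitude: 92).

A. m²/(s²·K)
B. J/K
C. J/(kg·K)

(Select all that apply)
A, C

specific heat capacity has SI base units: m^2 / (s^2 * K)

Checking each option against m^2 / (s^2 * K):
  A. m²/(s²·K): ✓ matches
  B. J/K: ✗ does not match
  C. J/(kg·K): ✓ matches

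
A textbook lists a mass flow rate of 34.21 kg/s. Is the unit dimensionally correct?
Yes

mass flow rate has SI base units: kg / s
kg/s reduces to the same SI base units, so it is a valid unit for mass flow rate.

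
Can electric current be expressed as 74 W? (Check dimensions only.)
No

electric current has SI base units: A
W does NOT reduce to A; a valid unit for electric current would be e.g. A.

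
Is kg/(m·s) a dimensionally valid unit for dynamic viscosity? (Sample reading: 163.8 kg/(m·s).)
Yes

dynamic viscosity has SI base units: kg / (m * s)
kg/(m·s) reduces to the same SI base units, so it is a valid unit for dynamic viscosity.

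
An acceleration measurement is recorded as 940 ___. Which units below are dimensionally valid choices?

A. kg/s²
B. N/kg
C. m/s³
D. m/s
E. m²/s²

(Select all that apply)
B

acceleration has SI base units: m / s^2

Checking each option against m / s^2:
  A. kg/s²: ✗ does not match
  B. N/kg: ✓ matches
  C. m/s³: ✗ does not match
  D. m/s: ✗ does not match
  E. m²/s²: ✗ does not match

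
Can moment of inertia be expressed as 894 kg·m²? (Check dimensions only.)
Yes

moment of inertia has SI base units: kg * m^2
kg·m² reduces to the same SI base units, so it is a valid unit for moment of inertia.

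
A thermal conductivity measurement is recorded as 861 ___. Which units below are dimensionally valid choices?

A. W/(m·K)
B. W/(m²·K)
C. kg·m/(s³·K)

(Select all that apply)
A, C

thermal conductivity has SI base units: kg * m / (s^3 * K)

Checking each option against kg * m / (s^3 * K):
  A. W/(m·K): ✓ matches
  B. W/(m²·K): ✗ does not match
  C. kg·m/(s³·K): ✓ matches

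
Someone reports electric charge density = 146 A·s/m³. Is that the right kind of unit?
Yes

electric charge density has SI base units: A * s / m^3
A·s/m³ reduces to the same SI base units, so it is a valid unit for electric charge density.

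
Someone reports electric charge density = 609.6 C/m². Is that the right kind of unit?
No

electric charge density has SI base units: A * s / m^3
C/m² does NOT reduce to A * s / m^3; a valid unit for electric charge density would be e.g. C/m³.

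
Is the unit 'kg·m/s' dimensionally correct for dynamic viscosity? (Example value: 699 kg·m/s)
No

dynamic viscosity has SI base units: kg / (m * s)
kg·m/s does NOT reduce to kg / (m * s); a valid unit for dynamic viscosity would be e.g. Pa·s.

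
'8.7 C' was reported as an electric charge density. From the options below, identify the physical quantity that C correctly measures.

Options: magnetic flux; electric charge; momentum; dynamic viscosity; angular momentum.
electric charge

electric charge density should have units dimensionally equivalent to A * s / m^3 (e.g. C/m³).
The given unit 'C' reduces to A * s. Of the listed options, that is the dimensionality of electric charge.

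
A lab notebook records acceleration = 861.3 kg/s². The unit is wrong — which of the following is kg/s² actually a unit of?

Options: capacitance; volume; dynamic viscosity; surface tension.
surface tension

acceleration should have units dimensionally equivalent to m / s^2 (e.g. m/s²).
The given unit 'kg/s²' reduces to kg / s^2. Of the listed options, that is the dimensionality of surface tension.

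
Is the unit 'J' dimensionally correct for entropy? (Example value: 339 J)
No

entropy has SI base units: kg * m^2 / (s^2 * K)
J does NOT reduce to kg * m^2 / (s^2 * K); a valid unit for entropy would be e.g. J/K.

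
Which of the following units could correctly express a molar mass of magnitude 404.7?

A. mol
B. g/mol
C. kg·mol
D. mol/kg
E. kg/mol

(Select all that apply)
B, E

molar mass has SI base units: kg / mol

Checking each option against kg / mol:
  A. mol: ✗ does not match
  B. g/mol: ✓ matches
  C. kg·mol: ✗ does not match
  D. mol/kg: ✗ does not match
  E. kg/mol: ✓ matches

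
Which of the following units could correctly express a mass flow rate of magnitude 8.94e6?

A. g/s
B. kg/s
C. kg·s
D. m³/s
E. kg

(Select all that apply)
A, B

mass flow rate has SI base units: kg / s

Checking each option against kg / s:
  A. g/s: ✓ matches
  B. kg/s: ✓ matches
  C. kg·s: ✗ does not match
  D. m³/s: ✗ does not match
  E. kg: ✗ does not match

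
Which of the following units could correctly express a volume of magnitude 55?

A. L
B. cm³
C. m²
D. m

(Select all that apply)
A, B

volume has SI base units: m^3

Checking each option against m^3:
  A. L: ✓ matches
  B. cm³: ✓ matches
  C. m²: ✗ does not match
  D. m: ✗ does not match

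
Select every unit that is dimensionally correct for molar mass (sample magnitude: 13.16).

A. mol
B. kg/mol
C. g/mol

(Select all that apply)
B, C

molar mass has SI base units: kg / mol

Checking each option against kg / mol:
  A. mol: ✗ does not match
  B. kg/mol: ✓ matches
  C. g/mol: ✓ matches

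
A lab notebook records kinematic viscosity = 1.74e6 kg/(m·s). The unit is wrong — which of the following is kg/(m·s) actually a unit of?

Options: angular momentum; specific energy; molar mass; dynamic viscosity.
dynamic viscosity

kinematic viscosity should have units dimensionally equivalent to m^2 / s (e.g. m²/s).
The given unit 'kg/(m·s)' reduces to kg / (m * s). Of the listed options, that is the dimensionality of dynamic viscosity.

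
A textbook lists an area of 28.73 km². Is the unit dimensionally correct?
Yes

area has SI base units: m^2
km² reduces to the same SI base units, so it is a valid unit for area.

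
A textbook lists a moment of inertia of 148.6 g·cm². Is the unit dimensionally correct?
Yes

moment of inertia has SI base units: kg * m^2
g·cm² reduces to the same SI base units, so it is a valid unit for moment of inertia.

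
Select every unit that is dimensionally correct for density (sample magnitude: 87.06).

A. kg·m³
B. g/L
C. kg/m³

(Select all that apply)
B, C

density has SI base units: kg / m^3

Checking each option against kg / m^3:
  A. kg·m³: ✗ does not match
  B. g/L: ✓ matches
  C. kg/m³: ✓ matches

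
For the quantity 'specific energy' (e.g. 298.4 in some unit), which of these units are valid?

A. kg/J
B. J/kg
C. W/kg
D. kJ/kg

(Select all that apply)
B, D

specific energy has SI base units: m^2 / s^2

Checking each option against m^2 / s^2:
  A. kg/J: ✗ does not match
  B. J/kg: ✓ matches
  C. W/kg: ✗ does not match
  D. kJ/kg: ✓ matches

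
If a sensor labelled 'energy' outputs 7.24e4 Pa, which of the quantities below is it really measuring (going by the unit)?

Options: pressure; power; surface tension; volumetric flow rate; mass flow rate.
pressure

energy should have units dimensionally equivalent to kg * m^2 / s^2 (e.g. J).
The given unit 'Pa' reduces to kg / (m * s^2). Of the listed options, that is the dimensionality of pressure.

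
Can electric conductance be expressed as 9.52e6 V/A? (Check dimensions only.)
No

electric conductance has SI base units: A^2 * s^3 / (kg * m^2)
V/A does NOT reduce to A^2 * s^3 / (kg * m^2); a valid unit for electric conductance would be e.g. S.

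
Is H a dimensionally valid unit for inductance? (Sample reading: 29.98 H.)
Yes

inductance has SI base units: kg * m^2 / (A^2 * s^2)
H reduces to the same SI base units, so it is a valid unit for inductance.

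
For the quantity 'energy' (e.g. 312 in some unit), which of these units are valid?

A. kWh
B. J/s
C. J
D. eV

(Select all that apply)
A, C, D

energy has SI base units: kg * m^2 / s^2

Checking each option against kg * m^2 / s^2:
  A. kWh: ✓ matches
  B. J/s: ✗ does not match
  C. J: ✓ matches
  D. eV: ✓ matches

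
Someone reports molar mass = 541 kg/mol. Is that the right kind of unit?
Yes

molar mass has SI base units: kg / mol
kg/mol reduces to the same SI base units, so it is a valid unit for molar mass.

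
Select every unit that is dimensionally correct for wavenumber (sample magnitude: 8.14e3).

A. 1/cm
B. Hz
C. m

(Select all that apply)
A

wavenumber has SI base units: 1 / m

Checking each option against 1 / m:
  A. 1/cm: ✓ matches
  B. Hz: ✗ does not match
  C. m: ✗ does not match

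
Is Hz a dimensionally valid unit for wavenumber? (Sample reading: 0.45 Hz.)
No

wavenumber has SI base units: 1 / m
Hz does NOT reduce to 1 / m; a valid unit for wavenumber would be e.g. 1/m.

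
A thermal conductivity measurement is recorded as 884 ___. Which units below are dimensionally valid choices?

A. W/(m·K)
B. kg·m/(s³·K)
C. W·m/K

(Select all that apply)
A, B

thermal conductivity has SI base units: kg * m / (s^3 * K)

Checking each option against kg * m / (s^3 * K):
  A. W/(m·K): ✓ matches
  B. kg·m/(s³·K): ✓ matches
  C. W·m/K: ✗ does not match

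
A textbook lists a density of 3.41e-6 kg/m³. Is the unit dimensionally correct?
Yes

density has SI base units: kg / m^3
kg/m³ reduces to the same SI base units, so it is a valid unit for density.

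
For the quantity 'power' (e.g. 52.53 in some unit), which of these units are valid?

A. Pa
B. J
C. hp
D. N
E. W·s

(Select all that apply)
C

power has SI base units: kg * m^2 / s^3

Checking each option against kg * m^2 / s^3:
  A. Pa: ✗ does not match
  B. J: ✗ does not match
  C. hp: ✓ matches
  D. N: ✗ does not match
  E. W·s: ✗ does not match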